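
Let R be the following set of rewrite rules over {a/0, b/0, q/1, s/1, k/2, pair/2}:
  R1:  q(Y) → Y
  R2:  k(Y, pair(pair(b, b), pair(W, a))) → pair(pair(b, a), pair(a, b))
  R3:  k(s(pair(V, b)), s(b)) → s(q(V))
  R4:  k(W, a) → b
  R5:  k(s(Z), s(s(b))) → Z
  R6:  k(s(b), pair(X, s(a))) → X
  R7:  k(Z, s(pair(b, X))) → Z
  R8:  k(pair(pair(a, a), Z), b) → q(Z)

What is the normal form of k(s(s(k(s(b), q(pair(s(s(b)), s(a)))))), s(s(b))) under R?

s(s(s(b)))

1. k(s(s(k(s(b), q(pair(s(s(b)), s(a)))))), s(s(b)))  →  s(k(s(b), q(pair(s(s(b)), s(a)))))   [R5 at ε]
2. s(k(s(b), q(pair(s(s(b)), s(a)))))  →  s(k(s(b), pair(s(s(b)), s(a))))   [R1 at 1.2]
3. s(k(s(b), pair(s(s(b)), s(a))))  →  s(s(s(b)))   [R6 at 1]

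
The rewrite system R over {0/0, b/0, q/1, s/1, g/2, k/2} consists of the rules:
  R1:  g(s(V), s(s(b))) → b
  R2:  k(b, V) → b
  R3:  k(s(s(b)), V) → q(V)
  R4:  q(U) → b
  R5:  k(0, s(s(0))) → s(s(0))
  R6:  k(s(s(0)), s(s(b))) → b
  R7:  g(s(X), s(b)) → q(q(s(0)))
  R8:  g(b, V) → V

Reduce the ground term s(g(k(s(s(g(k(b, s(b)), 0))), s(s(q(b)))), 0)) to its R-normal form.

1. s(g(k(s(s(g(k(b, s(b)), 0))), s(s(q(b)))), 0))  →  s(g(k(s(s(g(b, 0))), s(s(q(b)))), 0))   [R2 at 1.1.1.1.1.1]
2. s(g(k(s(s(g(b, 0))), s(s(q(b)))), 0))  →  s(g(k(s(s(0)), s(s(q(b)))), 0))   [R8 at 1.1.1.1.1]
3. s(g(k(s(s(0)), s(s(q(b)))), 0))  →  s(g(k(s(s(0)), s(s(b))), 0))   [R4 at 1.1.2.1.1]
4. s(g(k(s(s(0)), s(s(b))), 0))  →  s(g(b, 0))   [R6 at 1.1]
5. s(g(b, 0))  →  s(0)   [R8 at 1]

s(0)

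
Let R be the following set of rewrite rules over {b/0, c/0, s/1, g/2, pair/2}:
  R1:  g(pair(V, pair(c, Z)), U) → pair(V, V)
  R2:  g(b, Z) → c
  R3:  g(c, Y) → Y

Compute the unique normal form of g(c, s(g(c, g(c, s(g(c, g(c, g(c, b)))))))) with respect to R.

1. g(c, s(g(c, g(c, s(g(c, g(c, g(c, b))))))))  →  s(g(c, g(c, s(g(c, g(c, g(c, b)))))))   [R3 at ε]
2. s(g(c, g(c, s(g(c, g(c, g(c, b)))))))  →  s(g(c, s(g(c, g(c, g(c, b))))))   [R3 at 1]
3. s(g(c, s(g(c, g(c, g(c, b))))))  →  s(s(g(c, g(c, g(c, b)))))   [R3 at 1]
4. s(s(g(c, g(c, g(c, b)))))  →  s(s(g(c, g(c, b))))   [R3 at 1.1]
5. s(s(g(c, g(c, b))))  →  s(s(g(c, b)))   [R3 at 1.1]
6. s(s(g(c, b)))  →  s(s(b))   [R3 at 1.1]

s(s(b))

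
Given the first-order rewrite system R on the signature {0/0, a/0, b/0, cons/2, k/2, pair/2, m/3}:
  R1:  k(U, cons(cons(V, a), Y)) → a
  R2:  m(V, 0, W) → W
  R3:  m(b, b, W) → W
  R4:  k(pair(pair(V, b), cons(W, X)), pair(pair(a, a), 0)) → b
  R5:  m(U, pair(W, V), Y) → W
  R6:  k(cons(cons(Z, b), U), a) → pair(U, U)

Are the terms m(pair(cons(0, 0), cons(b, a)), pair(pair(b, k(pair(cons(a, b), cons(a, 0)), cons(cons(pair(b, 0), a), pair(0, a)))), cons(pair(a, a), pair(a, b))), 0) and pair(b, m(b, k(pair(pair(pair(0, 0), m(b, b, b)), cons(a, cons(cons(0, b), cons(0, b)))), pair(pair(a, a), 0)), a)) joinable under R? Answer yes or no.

yes — NF(t₁) = pair(b, a), NF(t₂) = pair(b, a)

Reduce t₁ = m(pair(cons(0, 0), cons(b, a)), pair(pair(b, k(pair(cons(a, b), cons(a, 0)), cons(cons(pair(b, 0), a), pair(0, a)))), cons(pair(a, a), pair(a, b))), 0):
1. m(pair(cons(0, 0), cons(b, a)), pair(pair(b, k(pair(cons(a, b), cons(a, 0)), cons(cons(pair(b, 0), a), pair(0, a)))), cons(pair(a, a), pair(a, b))), 0)  →  pair(b, k(pair(cons(a, b), cons(a, 0)), cons(cons(pair(b, 0), a), pair(0, a))))   [R5 at ε]
2. pair(b, k(pair(cons(a, b), cons(a, 0)), cons(cons(pair(b, 0), a), pair(0, a))))  →  pair(b, a)   [R1 at 2]

Reduce t₂ = pair(b, m(b, k(pair(pair(pair(0, 0), m(b, b, b)), cons(a, cons(cons(0, b), cons(0, b)))), pair(pair(a, a), 0)), a)):
1. pair(b, m(b, k(pair(pair(pair(0, 0), m(b, b, b)), cons(a, cons(cons(0, b), cons(0, b)))), pair(pair(a, a), 0)), a))  →  pair(b, m(b, k(pair(pair(pair(0, 0), b), cons(a, cons(cons(0, b), cons(0, b)))), pair(pair(a, a), 0)), a))   [R3 at 2.2.1.1.2]
2. pair(b, m(b, k(pair(pair(pair(0, 0), b), cons(a, cons(cons(0, b), cons(0, b)))), pair(pair(a, a), 0)), a))  →  pair(b, m(b, b, a))   [R4 at 2.2]
3. pair(b, m(b, b, a))  →  pair(b, a)   [R3 at 2]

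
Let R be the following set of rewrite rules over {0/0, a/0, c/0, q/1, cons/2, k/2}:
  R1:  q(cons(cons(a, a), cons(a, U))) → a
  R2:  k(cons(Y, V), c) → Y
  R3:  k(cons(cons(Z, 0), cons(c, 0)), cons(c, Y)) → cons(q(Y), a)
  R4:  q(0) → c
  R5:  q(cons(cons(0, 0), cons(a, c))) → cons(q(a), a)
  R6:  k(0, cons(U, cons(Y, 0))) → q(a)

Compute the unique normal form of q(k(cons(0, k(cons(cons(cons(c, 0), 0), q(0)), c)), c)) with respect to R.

1. q(k(cons(0, k(cons(cons(cons(c, 0), 0), q(0)), c)), c))  →  q(0)   [R2 at 1]
2. q(0)  →  c   [R4 at ε]

c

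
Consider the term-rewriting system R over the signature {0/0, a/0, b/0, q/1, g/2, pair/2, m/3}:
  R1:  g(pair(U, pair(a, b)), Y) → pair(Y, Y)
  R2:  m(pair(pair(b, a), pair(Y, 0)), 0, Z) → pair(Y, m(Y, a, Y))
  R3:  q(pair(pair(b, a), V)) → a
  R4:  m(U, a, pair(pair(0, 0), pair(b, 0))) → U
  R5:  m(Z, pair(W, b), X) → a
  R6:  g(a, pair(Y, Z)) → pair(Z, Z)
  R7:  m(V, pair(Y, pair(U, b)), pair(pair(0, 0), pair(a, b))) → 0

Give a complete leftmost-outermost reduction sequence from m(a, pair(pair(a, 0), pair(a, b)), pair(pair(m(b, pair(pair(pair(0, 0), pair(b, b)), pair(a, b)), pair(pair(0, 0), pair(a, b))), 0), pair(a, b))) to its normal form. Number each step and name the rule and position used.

1. m(a, pair(pair(a, 0), pair(a, b)), pair(pair(m(b, pair(pair(pair(0, 0), pair(b, b)), pair(a, b)), pair(pair(0, 0), pair(a, b))), 0), pair(a, b)))  →  m(a, pair(pair(a, 0), pair(a, b)), pair(pair(0, 0), pair(a, b)))   [R7 at 3.1.1]
2. m(a, pair(pair(a, 0), pair(a, b)), pair(pair(0, 0), pair(a, b)))  →  0   [R7 at ε]

0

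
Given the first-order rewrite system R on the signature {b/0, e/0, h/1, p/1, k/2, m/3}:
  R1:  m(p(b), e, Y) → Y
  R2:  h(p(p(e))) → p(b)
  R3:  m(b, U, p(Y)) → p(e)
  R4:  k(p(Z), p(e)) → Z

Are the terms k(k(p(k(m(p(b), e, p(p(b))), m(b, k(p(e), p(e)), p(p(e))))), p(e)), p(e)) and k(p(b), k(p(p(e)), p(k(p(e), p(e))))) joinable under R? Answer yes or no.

Reduce t₁ = k(k(p(k(m(p(b), e, p(p(b))), m(b, k(p(e), p(e)), p(p(e))))), p(e)), p(e)):
1. k(k(p(k(m(p(b), e, p(p(b))), m(b, k(p(e), p(e)), p(p(e))))), p(e)), p(e))  →  k(k(m(p(b), e, p(p(b))), m(b, k(p(e), p(e)), p(p(e)))), p(e))   [R4 at 1]
2. k(k(m(p(b), e, p(p(b))), m(b, k(p(e), p(e)), p(p(e)))), p(e))  →  k(k(p(p(b)), m(b, k(p(e), p(e)), p(p(e)))), p(e))   [R1 at 1.1]
3. k(k(p(p(b)), m(b, k(p(e), p(e)), p(p(e)))), p(e))  →  k(k(p(p(b)), p(e)), p(e))   [R3 at 1.2]
4. k(k(p(p(b)), p(e)), p(e))  →  k(p(b), p(e))   [R4 at 1]
5. k(p(b), p(e))  →  b   [R4 at ε]

Reduce t₂ = k(p(b), k(p(p(e)), p(k(p(e), p(e))))):
1. k(p(b), k(p(p(e)), p(k(p(e), p(e)))))  →  k(p(b), k(p(p(e)), p(e)))   [R4 at 2.2.1]
2. k(p(b), k(p(p(e)), p(e)))  →  k(p(b), p(e))   [R4 at 2]
3. k(p(b), p(e))  →  b   [R4 at ε]

yes — NF(t₁) = b, NF(t₂) = b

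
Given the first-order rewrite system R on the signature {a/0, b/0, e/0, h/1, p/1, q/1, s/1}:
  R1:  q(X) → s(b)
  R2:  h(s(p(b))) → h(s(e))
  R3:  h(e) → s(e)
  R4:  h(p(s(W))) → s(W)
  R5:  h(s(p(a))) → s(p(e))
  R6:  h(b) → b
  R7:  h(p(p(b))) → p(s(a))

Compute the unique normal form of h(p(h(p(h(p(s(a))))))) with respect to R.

1. h(p(h(p(h(p(s(a)))))))  →  h(p(h(p(s(a)))))   [R4 at 1.1.1.1]
2. h(p(h(p(s(a)))))  →  h(p(s(a)))   [R4 at 1.1]
3. h(p(s(a)))  →  s(a)   [R4 at ε]

s(a)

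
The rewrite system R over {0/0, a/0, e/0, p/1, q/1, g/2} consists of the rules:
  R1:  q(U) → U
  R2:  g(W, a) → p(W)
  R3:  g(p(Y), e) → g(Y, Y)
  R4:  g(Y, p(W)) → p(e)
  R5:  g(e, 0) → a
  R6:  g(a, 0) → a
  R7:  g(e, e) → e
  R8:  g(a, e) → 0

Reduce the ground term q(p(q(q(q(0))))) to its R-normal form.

p(0)

1. q(p(q(q(q(0)))))  →  p(q(q(q(0))))   [R1 at ε]
2. p(q(q(q(0))))  →  p(q(q(0)))   [R1 at 1]
3. p(q(q(0)))  →  p(q(0))   [R1 at 1]
4. p(q(0))  →  p(0)   [R1 at 1]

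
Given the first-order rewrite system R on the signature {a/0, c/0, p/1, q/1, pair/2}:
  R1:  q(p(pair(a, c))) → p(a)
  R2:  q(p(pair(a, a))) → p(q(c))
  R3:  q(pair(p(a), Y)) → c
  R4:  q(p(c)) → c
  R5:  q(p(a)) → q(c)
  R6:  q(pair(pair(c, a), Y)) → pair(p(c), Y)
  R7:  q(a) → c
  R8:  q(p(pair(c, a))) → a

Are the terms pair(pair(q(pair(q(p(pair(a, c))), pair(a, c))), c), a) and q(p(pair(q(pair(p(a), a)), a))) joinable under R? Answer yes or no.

no — NF(t₁) = pair(pair(c, c), a), NF(t₂) = a

Reduce t₁ = pair(pair(q(pair(q(p(pair(a, c))), pair(a, c))), c), a):
1. pair(pair(q(pair(q(p(pair(a, c))), pair(a, c))), c), a)  →  pair(pair(q(pair(p(a), pair(a, c))), c), a)   [R1 at 1.1.1.1]
2. pair(pair(q(pair(p(a), pair(a, c))), c), a)  →  pair(pair(c, c), a)   [R3 at 1.1]

Reduce t₂ = q(p(pair(q(pair(p(a), a)), a))):
1. q(p(pair(q(pair(p(a), a)), a)))  →  q(p(pair(c, a)))   [R3 at 1.1.1]
2. q(p(pair(c, a)))  →  a   [R8 at ε]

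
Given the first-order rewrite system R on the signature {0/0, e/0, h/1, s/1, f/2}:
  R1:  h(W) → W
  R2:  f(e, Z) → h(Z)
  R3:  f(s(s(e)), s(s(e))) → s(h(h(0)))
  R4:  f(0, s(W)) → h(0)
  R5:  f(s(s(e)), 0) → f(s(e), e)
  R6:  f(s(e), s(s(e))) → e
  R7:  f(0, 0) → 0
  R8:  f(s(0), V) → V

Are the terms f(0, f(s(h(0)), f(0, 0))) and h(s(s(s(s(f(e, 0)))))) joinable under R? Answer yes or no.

no — NF(t₁) = 0, NF(t₂) = s(s(s(s(0))))

Reduce t₁ = f(0, f(s(h(0)), f(0, 0))):
1. f(0, f(s(h(0)), f(0, 0)))  →  f(0, f(s(0), f(0, 0)))   [R1 at 2.1.1]
2. f(0, f(s(0), f(0, 0)))  →  f(0, f(0, 0))   [R8 at 2]
3. f(0, f(0, 0))  →  f(0, 0)   [R7 at 2]
4. f(0, 0)  →  0   [R7 at ε]

Reduce t₂ = h(s(s(s(s(f(e, 0)))))):
1. h(s(s(s(s(f(e, 0))))))  →  s(s(s(s(f(e, 0)))))   [R1 at ε]
2. s(s(s(s(f(e, 0)))))  →  s(s(s(s(h(0)))))   [R2 at 1.1.1.1]
3. s(s(s(s(h(0)))))  →  s(s(s(s(0))))   [R1 at 1.1.1.1]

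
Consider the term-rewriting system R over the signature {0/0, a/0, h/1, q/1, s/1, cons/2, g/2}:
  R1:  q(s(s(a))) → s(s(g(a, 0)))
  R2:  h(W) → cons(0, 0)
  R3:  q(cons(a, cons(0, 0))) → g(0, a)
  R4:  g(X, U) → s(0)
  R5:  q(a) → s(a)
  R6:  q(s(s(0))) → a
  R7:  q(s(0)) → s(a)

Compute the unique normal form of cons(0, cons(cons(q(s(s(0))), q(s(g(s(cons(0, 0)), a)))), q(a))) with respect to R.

cons(0, cons(cons(a, a), s(a)))

1. cons(0, cons(cons(q(s(s(0))), q(s(g(s(cons(0, 0)), a)))), q(a)))  →  cons(0, cons(cons(a, q(s(g(s(cons(0, 0)), a)))), q(a)))   [R6 at 2.1.1]
2. cons(0, cons(cons(a, q(s(g(s(cons(0, 0)), a)))), q(a)))  →  cons(0, cons(cons(a, q(s(s(0)))), q(a)))   [R4 at 2.1.2.1.1]
3. cons(0, cons(cons(a, q(s(s(0)))), q(a)))  →  cons(0, cons(cons(a, a), q(a)))   [R6 at 2.1.2]
4. cons(0, cons(cons(a, a), q(a)))  →  cons(0, cons(cons(a, a), s(a)))   [R5 at 2.2]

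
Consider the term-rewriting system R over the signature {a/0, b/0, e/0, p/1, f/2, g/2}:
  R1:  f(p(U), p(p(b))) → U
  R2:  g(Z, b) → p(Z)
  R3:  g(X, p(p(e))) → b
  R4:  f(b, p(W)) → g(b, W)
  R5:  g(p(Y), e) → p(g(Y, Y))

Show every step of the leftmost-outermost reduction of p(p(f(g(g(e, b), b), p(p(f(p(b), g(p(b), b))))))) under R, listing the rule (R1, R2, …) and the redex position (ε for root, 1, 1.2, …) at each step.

p(p(p(e)))

1. p(p(f(g(g(e, b), b), p(p(f(p(b), g(p(b), b)))))))  →  p(p(f(p(g(e, b)), p(p(f(p(b), g(p(b), b)))))))   [R2 at 1.1.1]
2. p(p(f(p(g(e, b)), p(p(f(p(b), g(p(b), b)))))))  →  p(p(f(p(p(e)), p(p(f(p(b), g(p(b), b)))))))   [R2 at 1.1.1.1]
3. p(p(f(p(p(e)), p(p(f(p(b), g(p(b), b)))))))  →  p(p(f(p(p(e)), p(p(f(p(b), p(p(b))))))))   [R2 at 1.1.2.1.1.2]
4. p(p(f(p(p(e)), p(p(f(p(b), p(p(b))))))))  →  p(p(f(p(p(e)), p(p(b)))))   [R1 at 1.1.2.1.1]
5. p(p(f(p(p(e)), p(p(b)))))  →  p(p(p(e)))   [R1 at 1.1]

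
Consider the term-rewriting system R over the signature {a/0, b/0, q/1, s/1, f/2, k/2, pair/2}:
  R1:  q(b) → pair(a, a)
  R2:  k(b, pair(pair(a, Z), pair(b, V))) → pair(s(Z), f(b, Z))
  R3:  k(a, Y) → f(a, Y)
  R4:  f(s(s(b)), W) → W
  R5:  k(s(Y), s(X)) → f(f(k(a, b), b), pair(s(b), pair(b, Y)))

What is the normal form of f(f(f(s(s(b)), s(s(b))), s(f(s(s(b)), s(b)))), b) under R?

1. f(f(f(s(s(b)), s(s(b))), s(f(s(s(b)), s(b)))), b)  →  f(f(s(s(b)), s(f(s(s(b)), s(b)))), b)   [R4 at 1.1]
2. f(f(s(s(b)), s(f(s(s(b)), s(b)))), b)  →  f(s(f(s(s(b)), s(b))), b)   [R4 at 1]
3. f(s(f(s(s(b)), s(b))), b)  →  f(s(s(b)), b)   [R4 at 1.1]
4. f(s(s(b)), b)  →  b   [R4 at ε]

b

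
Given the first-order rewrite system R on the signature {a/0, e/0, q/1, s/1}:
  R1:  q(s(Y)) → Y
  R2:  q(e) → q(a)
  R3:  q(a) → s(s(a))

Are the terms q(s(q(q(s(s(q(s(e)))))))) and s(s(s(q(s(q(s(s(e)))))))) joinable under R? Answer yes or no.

Reduce t₁ = q(s(q(q(s(s(q(s(e)))))))):
1. q(s(q(q(s(s(q(s(e))))))))  →  q(q(s(s(q(s(e))))))   [R1 at ε]
2. q(q(s(s(q(s(e))))))  →  q(s(q(s(e))))   [R1 at 1]
3. q(s(q(s(e))))  →  q(s(e))   [R1 at ε]
4. q(s(e))  →  e   [R1 at ε]

Reduce t₂ = s(s(s(q(s(q(s(s(e)))))))):
1. s(s(s(q(s(q(s(s(e))))))))  →  s(s(s(q(s(s(e))))))   [R1 at 1.1.1]
2. s(s(s(q(s(s(e))))))  →  s(s(s(s(e))))   [R1 at 1.1.1]

no — NF(t₁) = e, NF(t₂) = s(s(s(s(e))))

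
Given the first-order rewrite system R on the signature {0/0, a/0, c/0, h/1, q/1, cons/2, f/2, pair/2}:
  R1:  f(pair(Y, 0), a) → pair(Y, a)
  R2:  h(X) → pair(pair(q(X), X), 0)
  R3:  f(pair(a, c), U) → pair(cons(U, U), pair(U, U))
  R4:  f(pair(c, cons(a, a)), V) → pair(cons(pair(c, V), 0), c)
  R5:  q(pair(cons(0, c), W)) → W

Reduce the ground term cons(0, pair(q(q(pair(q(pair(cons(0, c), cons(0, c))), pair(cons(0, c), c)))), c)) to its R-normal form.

cons(0, pair(c, c))

1. cons(0, pair(q(q(pair(q(pair(cons(0, c), cons(0, c))), pair(cons(0, c), c)))), c))  →  cons(0, pair(q(q(pair(cons(0, c), pair(cons(0, c), c)))), c))   [R5 at 2.1.1.1.1]
2. cons(0, pair(q(q(pair(cons(0, c), pair(cons(0, c), c)))), c))  →  cons(0, pair(q(pair(cons(0, c), c)), c))   [R5 at 2.1.1]
3. cons(0, pair(q(pair(cons(0, c), c)), c))  →  cons(0, pair(c, c))   [R5 at 2.1]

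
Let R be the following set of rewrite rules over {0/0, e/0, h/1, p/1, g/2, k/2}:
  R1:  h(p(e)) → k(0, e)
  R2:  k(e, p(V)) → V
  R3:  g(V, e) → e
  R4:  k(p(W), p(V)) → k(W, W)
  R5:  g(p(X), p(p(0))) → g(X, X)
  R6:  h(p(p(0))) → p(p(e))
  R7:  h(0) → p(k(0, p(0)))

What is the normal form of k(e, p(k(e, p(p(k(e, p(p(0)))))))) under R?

1. k(e, p(k(e, p(p(k(e, p(p(0))))))))  →  k(e, p(p(k(e, p(p(0))))))   [R2 at ε]
2. k(e, p(p(k(e, p(p(0))))))  →  p(k(e, p(p(0))))   [R2 at ε]
3. p(k(e, p(p(0))))  →  p(p(0))   [R2 at 1]

p(p(0))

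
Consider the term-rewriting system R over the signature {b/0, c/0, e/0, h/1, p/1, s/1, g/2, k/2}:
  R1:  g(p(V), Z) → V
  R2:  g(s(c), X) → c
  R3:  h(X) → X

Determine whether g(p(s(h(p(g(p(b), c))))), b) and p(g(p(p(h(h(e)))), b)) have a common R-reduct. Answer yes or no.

no — NF(t₁) = s(p(b)), NF(t₂) = p(p(e))

Reduce t₁ = g(p(s(h(p(g(p(b), c))))), b):
1. g(p(s(h(p(g(p(b), c))))), b)  →  s(h(p(g(p(b), c))))   [R1 at ε]
2. s(h(p(g(p(b), c))))  →  s(p(g(p(b), c)))   [R3 at 1]
3. s(p(g(p(b), c)))  →  s(p(b))   [R1 at 1.1]

Reduce t₂ = p(g(p(p(h(h(e)))), b)):
1. p(g(p(p(h(h(e)))), b))  →  p(p(h(h(e))))   [R1 at 1]
2. p(p(h(h(e))))  →  p(p(h(e)))   [R3 at 1.1]
3. p(p(h(e)))  →  p(p(e))   [R3 at 1.1]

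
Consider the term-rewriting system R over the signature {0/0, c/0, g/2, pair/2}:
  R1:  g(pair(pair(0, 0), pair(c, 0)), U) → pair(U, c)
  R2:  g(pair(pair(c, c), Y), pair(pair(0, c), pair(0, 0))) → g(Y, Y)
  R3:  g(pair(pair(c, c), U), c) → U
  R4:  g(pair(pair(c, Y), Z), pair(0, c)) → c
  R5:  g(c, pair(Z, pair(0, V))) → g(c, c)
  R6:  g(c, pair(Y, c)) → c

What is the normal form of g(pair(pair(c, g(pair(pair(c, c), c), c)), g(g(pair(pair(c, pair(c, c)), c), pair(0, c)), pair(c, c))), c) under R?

c

1. g(pair(pair(c, g(pair(pair(c, c), c), c)), g(g(pair(pair(c, pair(c, c)), c), pair(0, c)), pair(c, c))), c)  →  g(pair(pair(c, c), g(g(pair(pair(c, pair(c, c)), c), pair(0, c)), pair(c, c))), c)   [R3 at 1.1.2]
2. g(pair(pair(c, c), g(g(pair(pair(c, pair(c, c)), c), pair(0, c)), pair(c, c))), c)  →  g(g(pair(pair(c, pair(c, c)), c), pair(0, c)), pair(c, c))   [R3 at ε]
3. g(g(pair(pair(c, pair(c, c)), c), pair(0, c)), pair(c, c))  →  g(c, pair(c, c))   [R4 at 1]
4. g(c, pair(c, c))  →  c   [R6 at ε]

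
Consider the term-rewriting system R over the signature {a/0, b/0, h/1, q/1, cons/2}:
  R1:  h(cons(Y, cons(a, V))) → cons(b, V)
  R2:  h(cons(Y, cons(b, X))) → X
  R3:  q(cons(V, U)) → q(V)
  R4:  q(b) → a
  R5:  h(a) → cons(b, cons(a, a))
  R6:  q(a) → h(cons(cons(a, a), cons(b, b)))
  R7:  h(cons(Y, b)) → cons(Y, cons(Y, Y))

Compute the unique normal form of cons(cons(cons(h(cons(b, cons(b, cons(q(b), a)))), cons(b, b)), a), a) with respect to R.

1. cons(cons(cons(h(cons(b, cons(b, cons(q(b), a)))), cons(b, b)), a), a)  →  cons(cons(cons(cons(q(b), a), cons(b, b)), a), a)   [R2 at 1.1.1]
2. cons(cons(cons(cons(q(b), a), cons(b, b)), a), a)  →  cons(cons(cons(cons(a, a), cons(b, b)), a), a)   [R4 at 1.1.1.1]

cons(cons(cons(cons(a, a), cons(b, b)), a), a)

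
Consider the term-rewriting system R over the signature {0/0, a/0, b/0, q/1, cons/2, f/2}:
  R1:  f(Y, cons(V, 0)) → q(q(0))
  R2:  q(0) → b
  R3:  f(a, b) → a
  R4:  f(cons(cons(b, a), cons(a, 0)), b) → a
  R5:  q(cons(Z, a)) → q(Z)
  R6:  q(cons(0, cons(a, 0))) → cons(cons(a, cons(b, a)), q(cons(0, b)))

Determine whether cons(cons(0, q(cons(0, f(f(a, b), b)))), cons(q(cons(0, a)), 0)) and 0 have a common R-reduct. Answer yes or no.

no — NF(t₁) = cons(cons(0, b), cons(b, 0)), NF(t₂) = 0

Reduce t₁ = cons(cons(0, q(cons(0, f(f(a, b), b)))), cons(q(cons(0, a)), 0)):
1. cons(cons(0, q(cons(0, f(f(a, b), b)))), cons(q(cons(0, a)), 0))  →  cons(cons(0, q(cons(0, f(a, b)))), cons(q(cons(0, a)), 0))   [R3 at 1.2.1.2.1]
2. cons(cons(0, q(cons(0, f(a, b)))), cons(q(cons(0, a)), 0))  →  cons(cons(0, q(cons(0, a))), cons(q(cons(0, a)), 0))   [R3 at 1.2.1.2]
3. cons(cons(0, q(cons(0, a))), cons(q(cons(0, a)), 0))  →  cons(cons(0, q(0)), cons(q(cons(0, a)), 0))   [R5 at 1.2]
4. cons(cons(0, q(0)), cons(q(cons(0, a)), 0))  →  cons(cons(0, b), cons(q(cons(0, a)), 0))   [R2 at 1.2]
5. cons(cons(0, b), cons(q(cons(0, a)), 0))  →  cons(cons(0, b), cons(q(0), 0))   [R5 at 2.1]
6. cons(cons(0, b), cons(q(0), 0))  →  cons(cons(0, b), cons(b, 0))   [R2 at 2.1]

Reduce t₂ = 0:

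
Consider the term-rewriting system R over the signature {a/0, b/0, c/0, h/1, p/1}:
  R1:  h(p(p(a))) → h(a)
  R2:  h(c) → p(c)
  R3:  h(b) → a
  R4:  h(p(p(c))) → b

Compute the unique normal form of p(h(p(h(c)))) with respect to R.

1. p(h(p(h(c))))  →  p(h(p(p(c))))   [R2 at 1.1.1]
2. p(h(p(p(c))))  →  p(b)   [R4 at 1]

p(b)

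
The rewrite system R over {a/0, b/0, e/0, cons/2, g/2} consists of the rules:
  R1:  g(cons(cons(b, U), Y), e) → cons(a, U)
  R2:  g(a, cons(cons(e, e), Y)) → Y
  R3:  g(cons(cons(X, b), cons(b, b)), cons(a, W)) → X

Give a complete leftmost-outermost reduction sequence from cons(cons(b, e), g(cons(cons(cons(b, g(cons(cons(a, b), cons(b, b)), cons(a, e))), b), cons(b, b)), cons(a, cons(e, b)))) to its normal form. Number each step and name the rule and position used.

cons(cons(b, e), cons(b, a))

1. cons(cons(b, e), g(cons(cons(cons(b, g(cons(cons(a, b), cons(b, b)), cons(a, e))), b), cons(b, b)), cons(a, cons(e, b))))  →  cons(cons(b, e), cons(b, g(cons(cons(a, b), cons(b, b)), cons(a, e))))   [R3 at 2]
2. cons(cons(b, e), cons(b, g(cons(cons(a, b), cons(b, b)), cons(a, e))))  →  cons(cons(b, e), cons(b, a))   [R3 at 2.2]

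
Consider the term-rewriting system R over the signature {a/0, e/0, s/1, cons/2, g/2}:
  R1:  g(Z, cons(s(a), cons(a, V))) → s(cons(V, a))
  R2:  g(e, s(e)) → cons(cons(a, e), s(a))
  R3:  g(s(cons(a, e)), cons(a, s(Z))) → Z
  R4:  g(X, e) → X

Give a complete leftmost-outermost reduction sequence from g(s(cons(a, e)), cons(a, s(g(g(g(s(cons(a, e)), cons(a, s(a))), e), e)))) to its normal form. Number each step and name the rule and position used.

1. g(s(cons(a, e)), cons(a, s(g(g(g(s(cons(a, e)), cons(a, s(a))), e), e))))  →  g(g(g(s(cons(a, e)), cons(a, s(a))), e), e)   [R3 at ε]
2. g(g(g(s(cons(a, e)), cons(a, s(a))), e), e)  →  g(g(s(cons(a, e)), cons(a, s(a))), e)   [R4 at ε]
3. g(g(s(cons(a, e)), cons(a, s(a))), e)  →  g(s(cons(a, e)), cons(a, s(a)))   [R4 at ε]
4. g(s(cons(a, e)), cons(a, s(a)))  →  a   [R3 at ε]

a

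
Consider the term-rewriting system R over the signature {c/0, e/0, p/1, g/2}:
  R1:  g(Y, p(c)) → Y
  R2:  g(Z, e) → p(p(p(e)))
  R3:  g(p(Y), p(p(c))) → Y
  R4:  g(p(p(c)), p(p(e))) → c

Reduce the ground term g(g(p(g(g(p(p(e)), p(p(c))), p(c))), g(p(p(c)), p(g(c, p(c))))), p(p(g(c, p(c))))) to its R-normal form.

1. g(g(p(g(g(p(p(e)), p(p(c))), p(c))), g(p(p(c)), p(g(c, p(c))))), p(p(g(c, p(c)))))  →  g(g(p(g(p(p(e)), p(p(c)))), g(p(p(c)), p(g(c, p(c))))), p(p(g(c, p(c)))))   [R1 at 1.1.1]
2. g(g(p(g(p(p(e)), p(p(c)))), g(p(p(c)), p(g(c, p(c))))), p(p(g(c, p(c)))))  →  g(g(p(p(e)), g(p(p(c)), p(g(c, p(c))))), p(p(g(c, p(c)))))   [R3 at 1.1.1]
3. g(g(p(p(e)), g(p(p(c)), p(g(c, p(c))))), p(p(g(c, p(c)))))  →  g(g(p(p(e)), g(p(p(c)), p(c))), p(p(g(c, p(c)))))   [R1 at 1.2.2.1]
4. g(g(p(p(e)), g(p(p(c)), p(c))), p(p(g(c, p(c)))))  →  g(g(p(p(e)), p(p(c))), p(p(g(c, p(c)))))   [R1 at 1.2]
5. g(g(p(p(e)), p(p(c))), p(p(g(c, p(c)))))  →  g(p(e), p(p(g(c, p(c)))))   [R3 at 1]
6. g(p(e), p(p(g(c, p(c)))))  →  g(p(e), p(p(c)))   [R1 at 2.1.1]
7. g(p(e), p(p(c)))  →  e   [R3 at ε]

e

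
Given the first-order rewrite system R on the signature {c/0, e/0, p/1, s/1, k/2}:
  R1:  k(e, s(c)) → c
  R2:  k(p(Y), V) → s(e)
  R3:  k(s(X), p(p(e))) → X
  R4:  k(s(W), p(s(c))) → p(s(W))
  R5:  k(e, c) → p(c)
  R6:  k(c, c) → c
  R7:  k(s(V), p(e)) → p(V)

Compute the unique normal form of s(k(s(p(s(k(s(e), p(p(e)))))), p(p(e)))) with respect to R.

s(p(s(e)))

1. s(k(s(p(s(k(s(e), p(p(e)))))), p(p(e))))  →  s(p(s(k(s(e), p(p(e))))))   [R3 at 1]
2. s(p(s(k(s(e), p(p(e))))))  →  s(p(s(e)))   [R3 at 1.1.1]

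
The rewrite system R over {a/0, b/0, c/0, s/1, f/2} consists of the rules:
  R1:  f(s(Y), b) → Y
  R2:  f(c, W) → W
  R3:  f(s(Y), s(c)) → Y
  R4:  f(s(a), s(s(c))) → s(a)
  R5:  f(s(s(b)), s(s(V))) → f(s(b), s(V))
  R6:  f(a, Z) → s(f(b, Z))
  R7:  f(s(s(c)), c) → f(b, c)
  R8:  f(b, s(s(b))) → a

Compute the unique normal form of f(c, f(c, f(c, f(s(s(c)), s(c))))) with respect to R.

1. f(c, f(c, f(c, f(s(s(c)), s(c)))))  →  f(c, f(c, f(s(s(c)), s(c))))   [R2 at ε]
2. f(c, f(c, f(s(s(c)), s(c))))  →  f(c, f(s(s(c)), s(c)))   [R2 at ε]
3. f(c, f(s(s(c)), s(c)))  →  f(s(s(c)), s(c))   [R2 at ε]
4. f(s(s(c)), s(c))  →  s(c)   [R3 at ε]

s(c)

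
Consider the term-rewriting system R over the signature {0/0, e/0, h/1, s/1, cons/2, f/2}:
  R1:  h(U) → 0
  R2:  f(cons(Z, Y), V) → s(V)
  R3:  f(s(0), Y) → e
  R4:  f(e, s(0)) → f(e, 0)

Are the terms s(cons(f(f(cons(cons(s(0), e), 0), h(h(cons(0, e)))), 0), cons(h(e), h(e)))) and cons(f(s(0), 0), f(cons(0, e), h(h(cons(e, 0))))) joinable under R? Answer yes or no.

no — NF(t₁) = s(cons(e, cons(0, 0))), NF(t₂) = cons(e, s(0))

Reduce t₁ = s(cons(f(f(cons(cons(s(0), e), 0), h(h(cons(0, e)))), 0), cons(h(e), h(e)))):
1. s(cons(f(f(cons(cons(s(0), e), 0), h(h(cons(0, e)))), 0), cons(h(e), h(e))))  →  s(cons(f(s(h(h(cons(0, e)))), 0), cons(h(e), h(e))))   [R2 at 1.1.1]
2. s(cons(f(s(h(h(cons(0, e)))), 0), cons(h(e), h(e))))  →  s(cons(f(s(0), 0), cons(h(e), h(e))))   [R1 at 1.1.1.1]
3. s(cons(f(s(0), 0), cons(h(e), h(e))))  →  s(cons(e, cons(h(e), h(e))))   [R3 at 1.1]
4. s(cons(e, cons(h(e), h(e))))  →  s(cons(e, cons(0, h(e))))   [R1 at 1.2.1]
5. s(cons(e, cons(0, h(e))))  →  s(cons(e, cons(0, 0)))   [R1 at 1.2.2]

Reduce t₂ = cons(f(s(0), 0), f(cons(0, e), h(h(cons(e, 0))))):
1. cons(f(s(0), 0), f(cons(0, e), h(h(cons(e, 0)))))  →  cons(e, f(cons(0, e), h(h(cons(e, 0)))))   [R3 at 1]
2. cons(e, f(cons(0, e), h(h(cons(e, 0)))))  →  cons(e, s(h(h(cons(e, 0)))))   [R2 at 2]
3. cons(e, s(h(h(cons(e, 0)))))  →  cons(e, s(0))   [R1 at 2.1]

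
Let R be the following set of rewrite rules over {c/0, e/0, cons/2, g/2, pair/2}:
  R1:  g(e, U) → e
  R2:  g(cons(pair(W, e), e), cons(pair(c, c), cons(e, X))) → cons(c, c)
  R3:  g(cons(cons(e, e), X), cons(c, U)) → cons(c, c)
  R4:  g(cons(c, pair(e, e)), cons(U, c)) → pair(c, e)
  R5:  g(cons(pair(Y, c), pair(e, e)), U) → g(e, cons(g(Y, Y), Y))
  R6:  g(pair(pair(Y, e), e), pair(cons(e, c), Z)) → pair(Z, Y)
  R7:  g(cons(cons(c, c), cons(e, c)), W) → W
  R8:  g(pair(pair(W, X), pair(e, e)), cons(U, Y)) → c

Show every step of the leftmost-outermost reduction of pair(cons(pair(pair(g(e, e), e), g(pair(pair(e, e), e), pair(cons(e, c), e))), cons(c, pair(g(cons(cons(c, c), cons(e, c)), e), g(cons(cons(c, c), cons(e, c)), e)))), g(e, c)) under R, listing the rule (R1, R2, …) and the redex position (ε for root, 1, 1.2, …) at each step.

1. pair(cons(pair(pair(g(e, e), e), g(pair(pair(e, e), e), pair(cons(e, c), e))), cons(c, pair(g(cons(cons(c, c), cons(e, c)), e), g(cons(cons(c, c), cons(e, c)), e)))), g(e, c))  →  pair(cons(pair(pair(e, e), g(pair(pair(e, e), e), pair(cons(e, c), e))), cons(c, pair(g(cons(cons(c, c), cons(e, c)), e), g(cons(cons(c, c), cons(e, c)), e)))), g(e, c))   [R1 at 1.1.1.1]
2. pair(cons(pair(pair(e, e), g(pair(pair(e, e), e), pair(cons(e, c), e))), cons(c, pair(g(cons(cons(c, c), cons(e, c)), e), g(cons(cons(c, c), cons(e, c)), e)))), g(e, c))  →  pair(cons(pair(pair(e, e), pair(e, e)), cons(c, pair(g(cons(cons(c, c), cons(e, c)), e), g(cons(cons(c, c), cons(e, c)), e)))), g(e, c))   [R6 at 1.1.2]
3. pair(cons(pair(pair(e, e), pair(e, e)), cons(c, pair(g(cons(cons(c, c), cons(e, c)), e), g(cons(cons(c, c), cons(e, c)), e)))), g(e, c))  →  pair(cons(pair(pair(e, e), pair(e, e)), cons(c, pair(e, g(cons(cons(c, c), cons(e, c)), e)))), g(e, c))   [R7 at 1.2.2.1]
4. pair(cons(pair(pair(e, e), pair(e, e)), cons(c, pair(e, g(cons(cons(c, c), cons(e, c)), e)))), g(e, c))  →  pair(cons(pair(pair(e, e), pair(e, e)), cons(c, pair(e, e))), g(e, c))   [R7 at 1.2.2.2]
5. pair(cons(pair(pair(e, e), pair(e, e)), cons(c, pair(e, e))), g(e, c))  →  pair(cons(pair(pair(e, e), pair(e, e)), cons(c, pair(e, e))), e)   [R1 at 2]

pair(cons(pair(pair(e, e), pair(e, e)), cons(c, pair(e, e))), e)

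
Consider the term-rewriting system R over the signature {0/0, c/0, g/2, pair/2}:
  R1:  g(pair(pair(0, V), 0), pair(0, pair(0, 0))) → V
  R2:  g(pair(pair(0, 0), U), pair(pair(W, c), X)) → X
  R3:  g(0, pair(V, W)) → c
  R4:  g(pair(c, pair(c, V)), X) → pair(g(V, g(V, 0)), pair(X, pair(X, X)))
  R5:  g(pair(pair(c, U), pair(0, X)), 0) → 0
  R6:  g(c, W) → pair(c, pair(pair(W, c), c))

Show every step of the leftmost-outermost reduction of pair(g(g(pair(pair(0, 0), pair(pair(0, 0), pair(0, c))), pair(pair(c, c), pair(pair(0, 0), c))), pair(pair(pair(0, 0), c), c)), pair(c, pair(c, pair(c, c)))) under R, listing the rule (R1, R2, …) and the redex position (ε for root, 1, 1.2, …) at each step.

1. pair(g(g(pair(pair(0, 0), pair(pair(0, 0), pair(0, c))), pair(pair(c, c), pair(pair(0, 0), c))), pair(pair(pair(0, 0), c), c)), pair(c, pair(c, pair(c, c))))  →  pair(g(pair(pair(0, 0), c), pair(pair(pair(0, 0), c), c)), pair(c, pair(c, pair(c, c))))   [R2 at 1.1]
2. pair(g(pair(pair(0, 0), c), pair(pair(pair(0, 0), c), c)), pair(c, pair(c, pair(c, c))))  →  pair(c, pair(c, pair(c, pair(c, c))))   [R2 at 1]

pair(c, pair(c, pair(c, pair(c, c))))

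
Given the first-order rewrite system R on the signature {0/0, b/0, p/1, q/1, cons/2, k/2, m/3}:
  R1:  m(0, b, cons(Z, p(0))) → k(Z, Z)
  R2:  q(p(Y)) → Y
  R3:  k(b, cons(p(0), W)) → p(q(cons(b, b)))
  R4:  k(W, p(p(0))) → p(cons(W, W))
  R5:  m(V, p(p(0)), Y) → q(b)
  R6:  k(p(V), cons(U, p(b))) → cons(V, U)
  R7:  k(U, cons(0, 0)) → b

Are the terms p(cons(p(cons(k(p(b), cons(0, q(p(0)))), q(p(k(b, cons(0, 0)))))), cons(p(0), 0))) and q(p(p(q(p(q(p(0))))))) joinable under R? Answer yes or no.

no — NF(t₁) = p(cons(p(cons(b, b)), cons(p(0), 0))), NF(t₂) = p(0)

Reduce t₁ = p(cons(p(cons(k(p(b), cons(0, q(p(0)))), q(p(k(b, cons(0, 0)))))), cons(p(0), 0))):
1. p(cons(p(cons(k(p(b), cons(0, q(p(0)))), q(p(k(b, cons(0, 0)))))), cons(p(0), 0)))  →  p(cons(p(cons(k(p(b), cons(0, 0)), q(p(k(b, cons(0, 0)))))), cons(p(0), 0)))   [R2 at 1.1.1.1.2.2]
2. p(cons(p(cons(k(p(b), cons(0, 0)), q(p(k(b, cons(0, 0)))))), cons(p(0), 0)))  →  p(cons(p(cons(b, q(p(k(b, cons(0, 0)))))), cons(p(0), 0)))   [R7 at 1.1.1.1]
3. p(cons(p(cons(b, q(p(k(b, cons(0, 0)))))), cons(p(0), 0)))  →  p(cons(p(cons(b, k(b, cons(0, 0)))), cons(p(0), 0)))   [R2 at 1.1.1.2]
4. p(cons(p(cons(b, k(b, cons(0, 0)))), cons(p(0), 0)))  →  p(cons(p(cons(b, b)), cons(p(0), 0)))   [R7 at 1.1.1.2]

Reduce t₂ = q(p(p(q(p(q(p(0))))))):
1. q(p(p(q(p(q(p(0)))))))  →  p(q(p(q(p(0)))))   [R2 at ε]
2. p(q(p(q(p(0)))))  →  p(q(p(0)))   [R2 at 1]
3. p(q(p(0)))  →  p(0)   [R2 at 1]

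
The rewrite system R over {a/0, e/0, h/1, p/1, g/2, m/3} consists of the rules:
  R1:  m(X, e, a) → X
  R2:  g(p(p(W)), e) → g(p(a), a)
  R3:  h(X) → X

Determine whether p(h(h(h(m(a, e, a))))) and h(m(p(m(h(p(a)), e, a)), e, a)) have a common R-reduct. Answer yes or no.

no — NF(t₁) = p(a), NF(t₂) = p(p(a))

Reduce t₁ = p(h(h(h(m(a, e, a))))):
1. p(h(h(h(m(a, e, a)))))  →  p(h(h(m(a, e, a))))   [R3 at 1]
2. p(h(h(m(a, e, a))))  →  p(h(m(a, e, a)))   [R3 at 1]
3. p(h(m(a, e, a)))  →  p(m(a, e, a))   [R3 at 1]
4. p(m(a, e, a))  →  p(a)   [R1 at 1]

Reduce t₂ = h(m(p(m(h(p(a)), e, a)), e, a)):
1. h(m(p(m(h(p(a)), e, a)), e, a))  →  m(p(m(h(p(a)), e, a)), e, a)   [R3 at ε]
2. m(p(m(h(p(a)), e, a)), e, a)  →  p(m(h(p(a)), e, a))   [R1 at ε]
3. p(m(h(p(a)), e, a))  →  p(h(p(a)))   [R1 at 1]
4. p(h(p(a)))  →  p(p(a))   [R3 at 1]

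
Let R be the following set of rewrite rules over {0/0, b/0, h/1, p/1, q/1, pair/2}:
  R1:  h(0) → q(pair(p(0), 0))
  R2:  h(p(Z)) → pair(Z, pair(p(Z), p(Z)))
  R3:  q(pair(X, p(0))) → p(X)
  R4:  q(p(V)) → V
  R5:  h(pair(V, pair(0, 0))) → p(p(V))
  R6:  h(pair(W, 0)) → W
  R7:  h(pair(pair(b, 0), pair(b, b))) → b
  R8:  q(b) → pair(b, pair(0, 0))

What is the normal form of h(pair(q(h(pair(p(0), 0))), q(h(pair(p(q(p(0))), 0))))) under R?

1. h(pair(q(h(pair(p(0), 0))), q(h(pair(p(q(p(0))), 0)))))  →  h(pair(q(p(0)), q(h(pair(p(q(p(0))), 0)))))   [R6 at 1.1.1]
2. h(pair(q(p(0)), q(h(pair(p(q(p(0))), 0)))))  →  h(pair(0, q(h(pair(p(q(p(0))), 0)))))   [R4 at 1.1]
3. h(pair(0, q(h(pair(p(q(p(0))), 0)))))  →  h(pair(0, q(p(q(p(0))))))   [R6 at 1.2.1]
4. h(pair(0, q(p(q(p(0))))))  →  h(pair(0, q(p(0))))   [R4 at 1.2]
5. h(pair(0, q(p(0))))  →  h(pair(0, 0))   [R4 at 1.2]
6. h(pair(0, 0))  →  0   [R6 at ε]

0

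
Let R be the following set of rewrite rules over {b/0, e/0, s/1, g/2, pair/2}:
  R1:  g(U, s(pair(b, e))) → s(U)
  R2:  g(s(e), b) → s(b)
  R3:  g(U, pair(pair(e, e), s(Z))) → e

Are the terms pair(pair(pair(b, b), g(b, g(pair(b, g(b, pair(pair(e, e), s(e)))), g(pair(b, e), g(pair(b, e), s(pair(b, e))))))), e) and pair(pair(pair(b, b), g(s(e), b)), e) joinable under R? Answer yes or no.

Reduce t₁ = pair(pair(pair(b, b), g(b, g(pair(b, g(b, pair(pair(e, e), s(e)))), g(pair(b, e), g(pair(b, e), s(pair(b, e))))))), e):
1. pair(pair(pair(b, b), g(b, g(pair(b, g(b, pair(pair(e, e), s(e)))), g(pair(b, e), g(pair(b, e), s(pair(b, e))))))), e)  →  pair(pair(pair(b, b), g(b, g(pair(b, e), g(pair(b, e), g(pair(b, e), s(pair(b, e))))))), e)   [R3 at 1.2.2.1.2]
2. pair(pair(pair(b, b), g(b, g(pair(b, e), g(pair(b, e), g(pair(b, e), s(pair(b, e))))))), e)  →  pair(pair(pair(b, b), g(b, g(pair(b, e), g(pair(b, e), s(pair(b, e)))))), e)   [R1 at 1.2.2.2.2]
3. pair(pair(pair(b, b), g(b, g(pair(b, e), g(pair(b, e), s(pair(b, e)))))), e)  →  pair(pair(pair(b, b), g(b, g(pair(b, e), s(pair(b, e))))), e)   [R1 at 1.2.2.2]
4. pair(pair(pair(b, b), g(b, g(pair(b, e), s(pair(b, e))))), e)  →  pair(pair(pair(b, b), g(b, s(pair(b, e)))), e)   [R1 at 1.2.2]
5. pair(pair(pair(b, b), g(b, s(pair(b, e)))), e)  →  pair(pair(pair(b, b), s(b)), e)   [R1 at 1.2]

Reduce t₂ = pair(pair(pair(b, b), g(s(e), b)), e):
1. pair(pair(pair(b, b), g(s(e), b)), e)  →  pair(pair(pair(b, b), s(b)), e)   [R2 at 1.2]

yes — NF(t₁) = pair(pair(pair(b, b), s(b)), e), NF(t₂) = pair(pair(pair(b, b), s(b)), e)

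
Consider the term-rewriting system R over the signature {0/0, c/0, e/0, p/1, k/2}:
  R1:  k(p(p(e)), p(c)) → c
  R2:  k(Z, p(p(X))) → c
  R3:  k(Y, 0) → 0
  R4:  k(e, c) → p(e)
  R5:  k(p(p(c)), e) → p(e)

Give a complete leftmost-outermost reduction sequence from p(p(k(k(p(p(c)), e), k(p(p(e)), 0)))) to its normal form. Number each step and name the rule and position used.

p(p(0))

1. p(p(k(k(p(p(c)), e), k(p(p(e)), 0))))  →  p(p(k(p(e), k(p(p(e)), 0))))   [R5 at 1.1.1]
2. p(p(k(p(e), k(p(p(e)), 0))))  →  p(p(k(p(e), 0)))   [R3 at 1.1.2]
3. p(p(k(p(e), 0)))  →  p(p(0))   [R3 at 1.1]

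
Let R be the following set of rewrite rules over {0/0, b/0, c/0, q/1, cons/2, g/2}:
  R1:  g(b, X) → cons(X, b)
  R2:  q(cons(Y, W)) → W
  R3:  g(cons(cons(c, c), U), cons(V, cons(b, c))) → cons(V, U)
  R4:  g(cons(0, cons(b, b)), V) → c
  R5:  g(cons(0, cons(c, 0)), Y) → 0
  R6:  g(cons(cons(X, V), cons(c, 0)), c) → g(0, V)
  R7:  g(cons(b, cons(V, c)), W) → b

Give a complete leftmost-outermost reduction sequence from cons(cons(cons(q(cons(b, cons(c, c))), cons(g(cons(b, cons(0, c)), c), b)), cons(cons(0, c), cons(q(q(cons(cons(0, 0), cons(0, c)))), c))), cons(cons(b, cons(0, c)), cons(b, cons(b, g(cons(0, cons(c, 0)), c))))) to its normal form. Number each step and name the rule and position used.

cons(cons(cons(cons(c, c), cons(b, b)), cons(cons(0, c), cons(c, c))), cons(cons(b, cons(0, c)), cons(b, cons(b, 0))))

1. cons(cons(cons(q(cons(b, cons(c, c))), cons(g(cons(b, cons(0, c)), c), b)), cons(cons(0, c), cons(q(q(cons(cons(0, 0), cons(0, c)))), c))), cons(cons(b, cons(0, c)), cons(b, cons(b, g(cons(0, cons(c, 0)), c)))))  →  cons(cons(cons(cons(c, c), cons(g(cons(b, cons(0, c)), c), b)), cons(cons(0, c), cons(q(q(cons(cons(0, 0), cons(0, c)))), c))), cons(cons(b, cons(0, c)), cons(b, cons(b, g(cons(0, cons(c, 0)), c)))))   [R2 at 1.1.1]
2. cons(cons(cons(cons(c, c), cons(g(cons(b, cons(0, c)), c), b)), cons(cons(0, c), cons(q(q(cons(cons(0, 0), cons(0, c)))), c))), cons(cons(b, cons(0, c)), cons(b, cons(b, g(cons(0, cons(c, 0)), c)))))  →  cons(cons(cons(cons(c, c), cons(b, b)), cons(cons(0, c), cons(q(q(cons(cons(0, 0), cons(0, c)))), c))), cons(cons(b, cons(0, c)), cons(b, cons(b, g(cons(0, cons(c, 0)), c)))))   [R7 at 1.1.2.1]
3. cons(cons(cons(cons(c, c), cons(b, b)), cons(cons(0, c), cons(q(q(cons(cons(0, 0), cons(0, c)))), c))), cons(cons(b, cons(0, c)), cons(b, cons(b, g(cons(0, cons(c, 0)), c)))))  →  cons(cons(cons(cons(c, c), cons(b, b)), cons(cons(0, c), cons(q(cons(0, c)), c))), cons(cons(b, cons(0, c)), cons(b, cons(b, g(cons(0, cons(c, 0)), c)))))   [R2 at 1.2.2.1.1]
4. cons(cons(cons(cons(c, c), cons(b, b)), cons(cons(0, c), cons(q(cons(0, c)), c))), cons(cons(b, cons(0, c)), cons(b, cons(b, g(cons(0, cons(c, 0)), c)))))  →  cons(cons(cons(cons(c, c), cons(b, b)), cons(cons(0, c), cons(c, c))), cons(cons(b, cons(0, c)), cons(b, cons(b, g(cons(0, cons(c, 0)), c)))))   [R2 at 1.2.2.1]
5. cons(cons(cons(cons(c, c), cons(b, b)), cons(cons(0, c), cons(c, c))), cons(cons(b, cons(0, c)), cons(b, cons(b, g(cons(0, cons(c, 0)), c)))))  →  cons(cons(cons(cons(c, c), cons(b, b)), cons(cons(0, c), cons(c, c))), cons(cons(b, cons(0, c)), cons(b, cons(b, 0))))   [R5 at 2.2.2.2]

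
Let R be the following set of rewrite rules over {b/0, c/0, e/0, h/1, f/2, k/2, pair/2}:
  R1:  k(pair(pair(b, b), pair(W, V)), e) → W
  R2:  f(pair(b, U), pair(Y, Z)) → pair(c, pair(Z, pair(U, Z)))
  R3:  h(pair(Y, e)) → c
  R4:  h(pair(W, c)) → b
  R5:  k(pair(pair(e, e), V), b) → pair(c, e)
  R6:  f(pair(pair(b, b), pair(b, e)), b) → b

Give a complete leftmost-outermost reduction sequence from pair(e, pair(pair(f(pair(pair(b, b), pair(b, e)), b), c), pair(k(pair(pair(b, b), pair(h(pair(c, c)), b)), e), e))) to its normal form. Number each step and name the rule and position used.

pair(e, pair(pair(b, c), pair(b, e)))

1. pair(e, pair(pair(f(pair(pair(b, b), pair(b, e)), b), c), pair(k(pair(pair(b, b), pair(h(pair(c, c)), b)), e), e)))  →  pair(e, pair(pair(b, c), pair(k(pair(pair(b, b), pair(h(pair(c, c)), b)), e), e)))   [R6 at 2.1.1]
2. pair(e, pair(pair(b, c), pair(k(pair(pair(b, b), pair(h(pair(c, c)), b)), e), e)))  →  pair(e, pair(pair(b, c), pair(h(pair(c, c)), e)))   [R1 at 2.2.1]
3. pair(e, pair(pair(b, c), pair(h(pair(c, c)), e)))  →  pair(e, pair(pair(b, c), pair(b, e)))   [R4 at 2.2.1]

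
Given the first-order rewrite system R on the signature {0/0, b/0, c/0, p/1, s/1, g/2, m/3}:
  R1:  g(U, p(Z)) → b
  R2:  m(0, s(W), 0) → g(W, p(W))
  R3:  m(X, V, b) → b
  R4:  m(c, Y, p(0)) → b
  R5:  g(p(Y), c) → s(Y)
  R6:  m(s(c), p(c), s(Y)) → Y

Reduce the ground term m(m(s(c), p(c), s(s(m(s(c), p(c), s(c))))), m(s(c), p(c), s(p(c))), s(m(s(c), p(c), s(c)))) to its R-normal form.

1. m(m(s(c), p(c), s(s(m(s(c), p(c), s(c))))), m(s(c), p(c), s(p(c))), s(m(s(c), p(c), s(c))))  →  m(s(m(s(c), p(c), s(c))), m(s(c), p(c), s(p(c))), s(m(s(c), p(c), s(c))))   [R6 at 1]
2. m(s(m(s(c), p(c), s(c))), m(s(c), p(c), s(p(c))), s(m(s(c), p(c), s(c))))  →  m(s(c), m(s(c), p(c), s(p(c))), s(m(s(c), p(c), s(c))))   [R6 at 1.1]
3. m(s(c), m(s(c), p(c), s(p(c))), s(m(s(c), p(c), s(c))))  →  m(s(c), p(c), s(m(s(c), p(c), s(c))))   [R6 at 2]
4. m(s(c), p(c), s(m(s(c), p(c), s(c))))  →  m(s(c), p(c), s(c))   [R6 at ε]
5. m(s(c), p(c), s(c))  →  c   [R6 at ε]

c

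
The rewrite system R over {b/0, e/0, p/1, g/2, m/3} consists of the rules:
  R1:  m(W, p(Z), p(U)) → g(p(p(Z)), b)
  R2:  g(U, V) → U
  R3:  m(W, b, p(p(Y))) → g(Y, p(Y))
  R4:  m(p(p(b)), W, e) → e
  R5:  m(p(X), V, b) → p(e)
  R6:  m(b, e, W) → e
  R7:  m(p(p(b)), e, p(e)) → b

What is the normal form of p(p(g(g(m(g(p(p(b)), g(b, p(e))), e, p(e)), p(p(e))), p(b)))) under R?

1. p(p(g(g(m(g(p(p(b)), g(b, p(e))), e, p(e)), p(p(e))), p(b))))  →  p(p(g(m(g(p(p(b)), g(b, p(e))), e, p(e)), p(p(e)))))   [R2 at 1.1]
2. p(p(g(m(g(p(p(b)), g(b, p(e))), e, p(e)), p(p(e)))))  →  p(p(m(g(p(p(b)), g(b, p(e))), e, p(e))))   [R2 at 1.1]
3. p(p(m(g(p(p(b)), g(b, p(e))), e, p(e))))  →  p(p(m(p(p(b)), e, p(e))))   [R2 at 1.1.1]
4. p(p(m(p(p(b)), e, p(e))))  →  p(p(b))   [R7 at 1.1]

p(p(b))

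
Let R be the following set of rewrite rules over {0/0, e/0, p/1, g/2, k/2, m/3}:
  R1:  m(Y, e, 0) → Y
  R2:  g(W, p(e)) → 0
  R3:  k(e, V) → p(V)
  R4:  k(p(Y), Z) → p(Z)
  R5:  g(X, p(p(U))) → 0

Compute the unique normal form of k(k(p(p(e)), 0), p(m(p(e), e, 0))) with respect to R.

1. k(k(p(p(e)), 0), p(m(p(e), e, 0)))  →  k(p(0), p(m(p(e), e, 0)))   [R4 at 1]
2. k(p(0), p(m(p(e), e, 0)))  →  p(p(m(p(e), e, 0)))   [R4 at ε]
3. p(p(m(p(e), e, 0)))  →  p(p(p(e)))   [R1 at 1.1]

p(p(p(e)))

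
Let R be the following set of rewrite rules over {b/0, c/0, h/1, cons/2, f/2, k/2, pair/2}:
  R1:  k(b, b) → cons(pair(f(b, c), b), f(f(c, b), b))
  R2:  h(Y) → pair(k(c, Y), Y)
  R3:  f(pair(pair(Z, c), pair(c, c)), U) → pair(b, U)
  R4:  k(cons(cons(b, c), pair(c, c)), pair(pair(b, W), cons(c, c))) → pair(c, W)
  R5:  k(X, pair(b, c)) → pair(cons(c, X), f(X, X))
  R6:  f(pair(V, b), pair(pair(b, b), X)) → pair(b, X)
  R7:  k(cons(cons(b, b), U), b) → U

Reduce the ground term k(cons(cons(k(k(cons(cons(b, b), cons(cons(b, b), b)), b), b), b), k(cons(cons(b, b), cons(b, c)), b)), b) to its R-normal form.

1. k(cons(cons(k(k(cons(cons(b, b), cons(cons(b, b), b)), b), b), b), k(cons(cons(b, b), cons(b, c)), b)), b)  →  k(cons(cons(k(cons(cons(b, b), b), b), b), k(cons(cons(b, b), cons(b, c)), b)), b)   [R7 at 1.1.1.1]
2. k(cons(cons(k(cons(cons(b, b), b), b), b), k(cons(cons(b, b), cons(b, c)), b)), b)  →  k(cons(cons(b, b), k(cons(cons(b, b), cons(b, c)), b)), b)   [R7 at 1.1.1]
3. k(cons(cons(b, b), k(cons(cons(b, b), cons(b, c)), b)), b)  →  k(cons(cons(b, b), cons(b, c)), b)   [R7 at ε]
4. k(cons(cons(b, b), cons(b, c)), b)  →  cons(b, c)   [R7 at ε]

cons(b, c)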